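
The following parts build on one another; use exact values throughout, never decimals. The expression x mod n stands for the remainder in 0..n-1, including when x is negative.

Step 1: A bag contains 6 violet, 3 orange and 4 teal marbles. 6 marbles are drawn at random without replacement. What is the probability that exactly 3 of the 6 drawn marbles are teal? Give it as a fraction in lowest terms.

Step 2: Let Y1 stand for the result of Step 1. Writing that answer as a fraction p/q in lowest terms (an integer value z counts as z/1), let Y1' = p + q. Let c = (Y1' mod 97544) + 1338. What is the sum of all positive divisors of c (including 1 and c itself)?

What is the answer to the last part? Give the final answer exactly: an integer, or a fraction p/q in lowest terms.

Step 1: total draws C(13,6) = 1716; favorable C(4,3)*C(9,3) = 336; P = 28/143; answer 28/143
Step 2: Y1 = 28/143; threaded value p + q = 171; c = 1509; 1509 = 3 * 503; sigma = (1 + 3) * (1 + 503) = 4 * 504 = 2016; answer 2016

2016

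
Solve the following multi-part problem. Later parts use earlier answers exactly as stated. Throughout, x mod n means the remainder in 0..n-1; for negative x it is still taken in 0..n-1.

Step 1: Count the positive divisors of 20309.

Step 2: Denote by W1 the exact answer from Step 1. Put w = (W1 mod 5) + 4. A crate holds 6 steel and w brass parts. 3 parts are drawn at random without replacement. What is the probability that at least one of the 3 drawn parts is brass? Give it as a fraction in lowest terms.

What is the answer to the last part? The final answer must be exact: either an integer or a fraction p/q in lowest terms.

Step 1: 20309 = 23 * 883; number of divisors = (1+1) * (1+1) = 4; answer 4
Step 2: W1 = 4; w = 8; total draws C(14,3) = 364; complement C(6,3) = 20; favorable 364 - 20 = 344; P = 86/91; answer 86/91

86/91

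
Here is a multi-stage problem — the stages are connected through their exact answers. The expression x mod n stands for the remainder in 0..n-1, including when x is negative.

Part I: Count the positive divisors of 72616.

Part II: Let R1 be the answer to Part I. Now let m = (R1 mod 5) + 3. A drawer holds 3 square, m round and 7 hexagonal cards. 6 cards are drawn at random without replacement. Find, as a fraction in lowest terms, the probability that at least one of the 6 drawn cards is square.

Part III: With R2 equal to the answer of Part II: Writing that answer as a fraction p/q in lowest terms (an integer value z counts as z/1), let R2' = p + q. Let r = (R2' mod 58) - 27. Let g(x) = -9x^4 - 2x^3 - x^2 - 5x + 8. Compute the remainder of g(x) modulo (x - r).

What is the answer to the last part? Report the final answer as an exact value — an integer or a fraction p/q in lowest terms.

Part I: 72616 = 2^3 * 29 * 313; number of divisors = (3+1) * (1+1) * (1+1) = 16; answer 16
Part II: R1 = 16; m = 4; total draws C(14,6) = 3003; complement C(11,6) = 462; favorable 3003 - 462 = 2541; P = 11/13; answer 11/13
Part III: R2 = 11/13; threaded value p + q = 24; r = -3; remainder = value at the root: -9*(-3)^4 - 2*(-3)^3 - 1*(-3)^2 - 5*(-3)^1 + 8 = (-729) + (54) + (-9) + (15) + (8) = -661; answer -661

-661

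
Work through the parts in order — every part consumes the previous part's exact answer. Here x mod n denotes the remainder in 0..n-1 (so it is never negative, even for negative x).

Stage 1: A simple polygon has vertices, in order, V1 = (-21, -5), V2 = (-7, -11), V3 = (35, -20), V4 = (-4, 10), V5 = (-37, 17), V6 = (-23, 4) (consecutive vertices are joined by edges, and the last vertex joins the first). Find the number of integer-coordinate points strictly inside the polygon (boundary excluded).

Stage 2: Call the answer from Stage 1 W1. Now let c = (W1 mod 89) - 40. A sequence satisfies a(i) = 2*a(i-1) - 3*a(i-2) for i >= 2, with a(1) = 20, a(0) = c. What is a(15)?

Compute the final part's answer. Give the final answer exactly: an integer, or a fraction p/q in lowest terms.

-21208

Stage 1: cross terms: (-21*-11 - -7*-5)=196, (-7*-20 - 35*-11)=525, (35*10 - -4*-20)=270, (-4*17 - -37*10)=302, (-37*4 - -23*17)=243, (-23*-5 - -21*4)=199; twice the area = |1735| = 1735; area = 1735/2; boundary points = 2 + 3 + 3 + 1 + 1 + 1 = 11; strictly interior points = area - boundary/2 + 1 = 863; answer 863
Stage 2: W1 = 863; c = 22; a(2) = 2*(20) - 3*(22) = -26; iterating: a(2)=-26, a(3)=-112, a(4)=-146, a(5)=44, a(6)=526, a(7)=920, a(8)=262, a(9)=-2236, a(10)=-5258, a(11)=-3808, a(12)=8158, a(13)=27740, a(14)=31006, a(15)=-21208; answer -21208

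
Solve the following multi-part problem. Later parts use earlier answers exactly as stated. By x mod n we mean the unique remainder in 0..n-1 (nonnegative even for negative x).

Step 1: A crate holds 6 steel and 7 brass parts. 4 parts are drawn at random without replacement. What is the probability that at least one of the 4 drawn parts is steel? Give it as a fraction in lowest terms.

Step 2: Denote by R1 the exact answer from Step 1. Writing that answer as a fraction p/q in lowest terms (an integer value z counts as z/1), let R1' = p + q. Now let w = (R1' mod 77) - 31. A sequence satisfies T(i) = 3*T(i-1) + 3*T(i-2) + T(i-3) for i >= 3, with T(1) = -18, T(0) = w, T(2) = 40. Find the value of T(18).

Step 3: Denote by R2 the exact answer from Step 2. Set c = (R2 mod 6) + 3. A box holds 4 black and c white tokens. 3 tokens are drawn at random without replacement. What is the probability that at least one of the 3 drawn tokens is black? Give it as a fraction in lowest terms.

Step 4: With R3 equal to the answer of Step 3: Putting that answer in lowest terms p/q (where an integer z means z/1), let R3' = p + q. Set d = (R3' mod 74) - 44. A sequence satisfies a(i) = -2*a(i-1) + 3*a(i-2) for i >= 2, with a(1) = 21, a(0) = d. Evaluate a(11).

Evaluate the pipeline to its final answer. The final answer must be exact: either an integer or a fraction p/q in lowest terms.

Step 1: total draws C(13,4) = 715; complement C(7,4) = 35; favorable 715 - 35 = 680; P = 136/143; answer 136/143
Step 2: R1 = 136/143; threaded value p + q = 279; w = 17; T(3) = 3*(40) + 3*(-18) + 1*(17) = 83; iterating: T(3)=83, T(4)=351, T(5)=1342, T(6)=5162, T(7)=19863, T(8)=76417, T(9)=294002, T(10)=1131120, T(11)=4351783, T(12)=16742711, T(13)=64414602, T(14)=247823722, T(15)=953457683, T(16)=3668258817, T(17)=14112973222, T(18)=54297153800; answer 54297153800
Step 3: R2 = 54297153800; c = 5; total draws C(9,3) = 84; complement C(5,3) = 10; favorable 84 - 10 = 74; P = 37/42; answer 37/42
Step 4: R3 = 37/42; threaded value p + q = 79; d = -39; a(2) = -2*(21) + 3*(-39) = -159; iterating: a(2)=-159, a(3)=381, a(4)=-1239, a(5)=3621, a(6)=-10959, a(7)=32781, a(8)=-98439, a(9)=295221, a(10)=-885759, a(11)=2657181; answer 2657181

2657181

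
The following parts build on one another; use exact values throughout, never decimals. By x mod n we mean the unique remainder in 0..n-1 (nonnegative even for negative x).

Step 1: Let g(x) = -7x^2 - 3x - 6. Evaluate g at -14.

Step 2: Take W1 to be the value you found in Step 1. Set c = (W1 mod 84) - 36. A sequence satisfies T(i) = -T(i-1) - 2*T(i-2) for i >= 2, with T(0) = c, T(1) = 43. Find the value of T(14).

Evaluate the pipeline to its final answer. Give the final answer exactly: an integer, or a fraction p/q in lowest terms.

3857

Step 1: -7*(-14)^2 - 3*(-14)^1 - 6 = (-1372) + (42) + (-6) = -1336; answer -1336
Step 2: W1 = -1336; c = -28; T(2) = -1*(43) - 2*(-28) = 13; iterating: T(2)=13, T(3)=-99, T(4)=73, T(5)=125, T(6)=-271, T(7)=21, T(8)=521, T(9)=-563, T(10)=-479, T(11)=1605, T(12)=-647, T(13)=-2563, T(14)=3857; answer 3857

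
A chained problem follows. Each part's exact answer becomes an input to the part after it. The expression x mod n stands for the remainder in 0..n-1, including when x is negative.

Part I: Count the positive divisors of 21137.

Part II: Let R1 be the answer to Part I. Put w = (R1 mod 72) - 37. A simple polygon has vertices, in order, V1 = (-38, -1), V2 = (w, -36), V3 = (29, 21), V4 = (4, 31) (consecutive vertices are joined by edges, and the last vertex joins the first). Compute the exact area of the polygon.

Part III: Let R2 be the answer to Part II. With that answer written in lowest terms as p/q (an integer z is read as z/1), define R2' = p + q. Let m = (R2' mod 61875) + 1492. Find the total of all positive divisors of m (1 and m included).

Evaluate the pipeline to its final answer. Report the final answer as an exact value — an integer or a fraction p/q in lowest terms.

6896

Part I: 21137 = 23 * 919; number of divisors = (1+1) * (1+1) = 4; answer 4
Part II: R1 = 4; w = -33; cross terms: (-38*-36 - -33*-1)=1335, (-33*21 - 29*-36)=351, (29*31 - 4*21)=815, (4*-1 - -38*31)=1174; twice the area = |3675| = 3675; area = 3675/2; answer 3675/2
Part III: R2 = 3675/2; threaded value p + q = 3677; m = 5169; 5169 = 3 * 1723; sigma = (1 + 3) * (1 + 1723) = 4 * 1724 = 6896; answer 6896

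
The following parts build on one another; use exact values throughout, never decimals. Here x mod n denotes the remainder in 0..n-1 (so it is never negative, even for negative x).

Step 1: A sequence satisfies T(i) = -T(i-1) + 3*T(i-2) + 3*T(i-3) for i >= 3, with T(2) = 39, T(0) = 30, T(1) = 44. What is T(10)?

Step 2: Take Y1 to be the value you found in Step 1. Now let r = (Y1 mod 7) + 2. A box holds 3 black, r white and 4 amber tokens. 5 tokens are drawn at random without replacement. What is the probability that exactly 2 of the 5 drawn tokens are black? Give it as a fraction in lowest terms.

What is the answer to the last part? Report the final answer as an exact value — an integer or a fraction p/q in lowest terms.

Step 1: T(3) = -1*(39) + 3*(44) + 3*(30) = 183; iterating: T(3)=183, T(4)=66, T(5)=600, T(6)=147, T(7)=1851, T(8)=390, T(9)=5604, T(10)=1119; answer 1119
Step 2: Y1 = 1119; r = 8; total draws C(15,5) = 3003; favorable C(3,2)*C(12,3) = 660; P = 20/91; answer 20/91

20/91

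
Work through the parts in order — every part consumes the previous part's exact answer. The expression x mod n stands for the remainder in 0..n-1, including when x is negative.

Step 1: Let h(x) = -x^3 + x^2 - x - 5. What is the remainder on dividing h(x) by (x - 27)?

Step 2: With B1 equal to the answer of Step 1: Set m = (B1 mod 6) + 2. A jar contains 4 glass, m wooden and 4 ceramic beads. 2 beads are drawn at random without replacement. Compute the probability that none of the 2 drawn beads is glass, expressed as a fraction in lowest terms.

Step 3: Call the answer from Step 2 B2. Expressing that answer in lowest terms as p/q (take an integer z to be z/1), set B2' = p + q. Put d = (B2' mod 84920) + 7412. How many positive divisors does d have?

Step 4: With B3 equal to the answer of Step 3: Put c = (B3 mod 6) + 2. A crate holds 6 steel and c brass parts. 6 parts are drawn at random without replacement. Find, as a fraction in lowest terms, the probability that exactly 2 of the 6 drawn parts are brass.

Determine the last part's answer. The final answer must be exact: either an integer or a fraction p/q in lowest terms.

Step 1: remainder = value at the root: -1*(27)^3 + 1*(27)^2 - 1*(27)^1 - 5 = (-19683) + (729) + (-27) + (-5) = -18986; answer -18986
Step 2: B1 = -18986; m = 6; total draws C(14,2) = 91; favorable C(10,2) = 45; P = 45/91; answer 45/91
Step 3: B2 = 45/91; threaded value p + q = 136; d = 7548; 7548 = 2^2 * 3 * 17 * 37; number of divisors = (2+1) * (1+1) * (1+1) * (1+1) = 24; answer 24
Step 4: B3 = 24; c = 2; total draws C(8,6) = 28; favorable C(2,2)*C(6,4) = 15; P = 15/28; answer 15/28

15/28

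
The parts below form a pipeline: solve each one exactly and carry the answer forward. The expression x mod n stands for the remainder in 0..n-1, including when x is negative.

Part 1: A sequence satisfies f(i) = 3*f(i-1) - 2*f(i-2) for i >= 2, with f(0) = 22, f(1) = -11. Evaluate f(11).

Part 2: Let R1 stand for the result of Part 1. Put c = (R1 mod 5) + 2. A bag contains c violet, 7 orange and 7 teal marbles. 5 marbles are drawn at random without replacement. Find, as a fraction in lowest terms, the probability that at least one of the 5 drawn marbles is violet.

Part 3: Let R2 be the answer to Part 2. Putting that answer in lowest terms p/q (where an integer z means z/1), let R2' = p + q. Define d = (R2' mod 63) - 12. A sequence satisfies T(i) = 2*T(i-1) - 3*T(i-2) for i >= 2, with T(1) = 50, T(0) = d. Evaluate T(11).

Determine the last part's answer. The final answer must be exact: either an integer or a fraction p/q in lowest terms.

Part 1: f(2) = 3*(-11) - 2*(22) = -77; iterating: f(2)=-77, f(3)=-209, f(4)=-473, f(5)=-1001, f(6)=-2057, f(7)=-4169, f(8)=-8393, f(9)=-16841, f(10)=-33737, f(11)=-67529; answer -67529
Part 2: R1 = -67529; c = 3; total draws C(17,5) = 6188; complement C(14,5) = 2002; favorable 6188 - 2002 = 4186; P = 23/34; answer 23/34
Part 3: R2 = 23/34; threaded value p + q = 57; d = 45; T(2) = 2*(50) - 3*(45) = -35; iterating: T(2)=-35, T(3)=-220, T(4)=-335, T(5)=-10, T(6)=985, T(7)=2000, T(8)=1045, T(9)=-3910, T(10)=-10955, T(11)=-10180; answer -10180

-10180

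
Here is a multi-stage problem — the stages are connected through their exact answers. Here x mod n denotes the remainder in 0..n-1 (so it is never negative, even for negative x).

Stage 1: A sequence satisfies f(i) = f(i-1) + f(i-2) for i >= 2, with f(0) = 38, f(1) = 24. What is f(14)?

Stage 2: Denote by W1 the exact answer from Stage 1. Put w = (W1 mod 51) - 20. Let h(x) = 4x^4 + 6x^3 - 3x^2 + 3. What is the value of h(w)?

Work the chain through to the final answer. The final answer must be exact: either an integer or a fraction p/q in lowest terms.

479050

Stage 1: f(2) = 1*(24) + 1*(38) = 62; iterating: f(2)=62, f(3)=86, f(4)=148, f(5)=234, f(6)=382, f(7)=616, f(8)=998, f(9)=1614, f(10)=2612, f(11)=4226, f(12)=6838, f(13)=11064, f(14)=17902; answer 17902
Stage 2: W1 = 17902; w = -19; 4*(-19)^4 + 6*(-19)^3 - 3*(-19)^2 + 3 = (521284) + (-41154) + (-1083) + (3) = 479050; answer 479050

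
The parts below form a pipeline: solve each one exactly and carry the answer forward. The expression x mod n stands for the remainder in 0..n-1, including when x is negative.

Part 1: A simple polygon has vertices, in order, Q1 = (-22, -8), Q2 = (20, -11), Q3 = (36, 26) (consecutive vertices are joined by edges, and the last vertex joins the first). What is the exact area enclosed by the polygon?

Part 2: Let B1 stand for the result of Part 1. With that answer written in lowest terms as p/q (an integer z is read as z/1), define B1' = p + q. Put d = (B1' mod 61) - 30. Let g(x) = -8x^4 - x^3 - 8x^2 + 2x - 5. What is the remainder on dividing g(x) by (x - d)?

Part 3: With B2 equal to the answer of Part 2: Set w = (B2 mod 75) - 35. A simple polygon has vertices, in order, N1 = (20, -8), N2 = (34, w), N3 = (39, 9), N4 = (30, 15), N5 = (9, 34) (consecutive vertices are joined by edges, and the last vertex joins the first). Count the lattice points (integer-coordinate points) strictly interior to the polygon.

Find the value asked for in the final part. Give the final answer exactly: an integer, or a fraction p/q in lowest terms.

713

Part 1: cross terms: (-22*-11 - 20*-8)=402, (20*26 - 36*-11)=916, (36*-8 - -22*26)=284; twice the area = |1602| = 1602; area = 801; answer 801
Part 2: B1 = 801; threaded value p + q = 802; d = -21; remainder = value at the root: -8*(-21)^4 - 1*(-21)^3 - 8*(-21)^2 + 2*(-21)^1 - 5 = (-1555848) + (9261) + (-3528) + (-42) + (-5) = -1550162; answer -1550162
Part 3: B2 = -1550162; w = -22; cross terms: (20*-22 - 34*-8)=-168, (34*9 - 39*-22)=1164, (39*15 - 30*9)=315, (30*34 - 9*15)=885, (9*-8 - 20*34)=-752; twice the area = |1444| = 1444; area = 722; boundary points = 14 + 1 + 3 + 1 + 1 = 20; strictly interior points = area - boundary/2 + 1 = 713; answer 713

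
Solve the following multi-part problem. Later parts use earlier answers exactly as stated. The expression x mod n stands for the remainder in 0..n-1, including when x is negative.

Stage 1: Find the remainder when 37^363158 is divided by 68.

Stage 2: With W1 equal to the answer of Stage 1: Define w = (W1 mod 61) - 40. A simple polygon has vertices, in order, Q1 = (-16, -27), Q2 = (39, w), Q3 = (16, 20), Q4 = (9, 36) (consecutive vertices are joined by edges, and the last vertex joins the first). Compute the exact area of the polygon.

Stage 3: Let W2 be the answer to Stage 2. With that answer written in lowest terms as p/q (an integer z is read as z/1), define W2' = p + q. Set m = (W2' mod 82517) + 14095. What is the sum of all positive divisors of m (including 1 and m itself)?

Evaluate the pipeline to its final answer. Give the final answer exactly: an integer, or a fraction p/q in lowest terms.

Stage 1: squarings mod 68: 37^1=37, 37^2=9, 37^4=13, 37^8=33, 37^16=1, 37^32=1, 37^64=1, 37^128=1, 37^256=1, 37^512=1, 37^1024=1, 37^2048=1, 37^4096=1, 37^8192=1, 37^16384=1, 37^32768=1, 37^65536=1, 37^131072=1, 37^262144=1; 37^363158 = 37^2 * 37^4 * 37^16 * 37^128 * 37^512 * 37^2048 * 37^32768 * 37^65536 * 37^262144 = 49 (mod 68); answer 49
Stage 2: W1 = 49; w = 9; cross terms: (-16*9 - 39*-27)=909, (39*20 - 16*9)=636, (16*36 - 9*20)=396, (9*-27 - -16*36)=333; twice the area = |2274| = 2274; area = 1137; answer 1137
Stage 3: W2 = 1137; threaded value p + q = 1138; m = 15233; 15233 is prime, so its only divisors are 1 and 15233; sigma = 1 + 15233 = 15234; answer 15234

15234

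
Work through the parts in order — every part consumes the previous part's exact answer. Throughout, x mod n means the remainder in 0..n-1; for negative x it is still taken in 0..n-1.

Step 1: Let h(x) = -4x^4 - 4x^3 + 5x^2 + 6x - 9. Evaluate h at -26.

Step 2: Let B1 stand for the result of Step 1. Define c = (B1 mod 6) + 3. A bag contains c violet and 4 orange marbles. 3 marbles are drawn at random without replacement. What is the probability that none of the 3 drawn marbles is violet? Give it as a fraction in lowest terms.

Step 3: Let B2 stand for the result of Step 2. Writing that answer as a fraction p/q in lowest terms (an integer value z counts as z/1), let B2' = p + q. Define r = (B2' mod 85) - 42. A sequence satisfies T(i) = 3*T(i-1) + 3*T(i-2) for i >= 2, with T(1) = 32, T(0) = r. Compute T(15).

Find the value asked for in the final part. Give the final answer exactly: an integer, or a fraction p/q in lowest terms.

2443261725

Step 1: -4*(-26)^4 - 4*(-26)^3 + 5*(-26)^2 + 6*(-26)^1 - 9 = (-1827904) + (70304) + (3380) + (-156) + (-9) = -1754385; answer -1754385
Step 2: B1 = -1754385; c = 6; total draws C(10,3) = 120; favorable C(4,3) = 4; P = 1/30; answer 1/30
Step 3: B2 = 1/30; threaded value p + q = 31; r = -11; T(2) = 3*(32) + 3*(-11) = 63; iterating: T(2)=63, T(3)=285, T(4)=1044, T(5)=3987, T(6)=15093, T(7)=57240, T(8)=216999, T(9)=822717, T(10)=3119148, T(11)=11825595, T(12)=44834229, T(13)=169979472, T(14)=644441103, T(15)=2443261725; answer 2443261725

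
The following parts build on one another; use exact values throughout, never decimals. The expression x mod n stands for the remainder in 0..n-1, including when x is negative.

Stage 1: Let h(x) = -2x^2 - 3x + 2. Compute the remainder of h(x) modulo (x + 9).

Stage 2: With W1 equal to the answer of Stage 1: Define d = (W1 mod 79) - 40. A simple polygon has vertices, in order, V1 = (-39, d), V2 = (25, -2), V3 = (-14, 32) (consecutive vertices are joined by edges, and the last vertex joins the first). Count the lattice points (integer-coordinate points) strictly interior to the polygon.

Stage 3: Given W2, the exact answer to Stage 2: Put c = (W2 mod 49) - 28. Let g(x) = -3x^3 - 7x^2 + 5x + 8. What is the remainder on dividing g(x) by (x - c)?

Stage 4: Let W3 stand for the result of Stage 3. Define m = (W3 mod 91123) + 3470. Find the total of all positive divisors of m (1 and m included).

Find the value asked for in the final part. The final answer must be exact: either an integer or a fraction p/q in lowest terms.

Stage 1: remainder = value at the root: -2*(-9)^2 - 3*(-9)^1 + 2 = (-162) + (27) + (2) = -133; answer -133
Stage 2: W1 = -133; d = -15; cross terms: (-39*-2 - 25*-15)=453, (25*32 - -14*-2)=772, (-14*-15 - -39*32)=1458; twice the area = |2683| = 2683; area = 2683/2; boundary points = 1 + 1 + 1 = 3; strictly interior points = area - boundary/2 + 1 = 1341; answer 1341
Stage 3: W2 = 1341; c = -10; remainder = value at the root: -3*(-10)^3 - 7*(-10)^2 + 5*(-10)^1 + 8 = (3000) + (-700) + (-50) + (8) = 2258; answer 2258
Stage 4: W3 = 2258; m = 5728; 5728 = 2^5 * 179; sigma = (1 + 2 + 4 + 8 + 16 + 32) * (1 + 179) = 63 * 180 = 11340; answer 11340

11340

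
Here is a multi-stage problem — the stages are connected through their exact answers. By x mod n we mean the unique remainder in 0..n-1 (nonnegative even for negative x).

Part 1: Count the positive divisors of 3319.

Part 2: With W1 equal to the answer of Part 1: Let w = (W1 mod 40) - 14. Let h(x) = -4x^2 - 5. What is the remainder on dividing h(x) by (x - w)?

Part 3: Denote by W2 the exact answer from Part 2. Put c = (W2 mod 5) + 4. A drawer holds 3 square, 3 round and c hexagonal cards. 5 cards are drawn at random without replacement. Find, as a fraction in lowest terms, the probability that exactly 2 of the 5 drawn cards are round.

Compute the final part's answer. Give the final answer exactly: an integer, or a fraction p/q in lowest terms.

45/182

Part 1: 3319 is prime, so its only divisors are 1 and 3319; count = 2; answer 2
Part 2: W1 = 2; w = -12; remainder = value at the root: -4*(-12)^2 - 5 = (-576) + (-5) = -581; answer -581
Part 3: W2 = -581; c = 8; total draws C(14,5) = 2002; favorable C(3,2)*C(11,3) = 495; P = 45/182; answer 45/182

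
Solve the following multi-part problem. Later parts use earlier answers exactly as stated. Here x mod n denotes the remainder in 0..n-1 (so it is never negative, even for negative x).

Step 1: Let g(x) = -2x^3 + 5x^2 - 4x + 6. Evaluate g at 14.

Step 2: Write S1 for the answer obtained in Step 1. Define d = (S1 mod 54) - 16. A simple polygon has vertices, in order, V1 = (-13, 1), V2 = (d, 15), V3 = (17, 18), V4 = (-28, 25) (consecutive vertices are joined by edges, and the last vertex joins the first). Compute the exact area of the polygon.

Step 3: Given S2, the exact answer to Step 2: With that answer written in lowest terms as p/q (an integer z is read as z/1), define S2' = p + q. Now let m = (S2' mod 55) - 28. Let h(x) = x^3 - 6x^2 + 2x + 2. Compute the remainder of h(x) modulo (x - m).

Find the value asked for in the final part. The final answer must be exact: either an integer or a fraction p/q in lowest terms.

-10

Step 1: -2*(14)^3 + 5*(14)^2 - 4*(14)^1 + 6 = (-5488) + (980) + (-56) + (6) = -4558; answer -4558
Step 2: S1 = -4558; d = 16; cross terms: (-13*15 - 16*1)=-211, (16*18 - 17*15)=33, (17*25 - -28*18)=929, (-28*1 - -13*25)=297; twice the area = |1048| = 1048; area = 524; answer 524
Step 3: S2 = 524; threaded value p + q = 525; m = 2; remainder = value at the root: 1*(2)^3 - 6*(2)^2 + 2*(2)^1 + 2 = (8) + (-24) + (4) + (2) = -10; answer -10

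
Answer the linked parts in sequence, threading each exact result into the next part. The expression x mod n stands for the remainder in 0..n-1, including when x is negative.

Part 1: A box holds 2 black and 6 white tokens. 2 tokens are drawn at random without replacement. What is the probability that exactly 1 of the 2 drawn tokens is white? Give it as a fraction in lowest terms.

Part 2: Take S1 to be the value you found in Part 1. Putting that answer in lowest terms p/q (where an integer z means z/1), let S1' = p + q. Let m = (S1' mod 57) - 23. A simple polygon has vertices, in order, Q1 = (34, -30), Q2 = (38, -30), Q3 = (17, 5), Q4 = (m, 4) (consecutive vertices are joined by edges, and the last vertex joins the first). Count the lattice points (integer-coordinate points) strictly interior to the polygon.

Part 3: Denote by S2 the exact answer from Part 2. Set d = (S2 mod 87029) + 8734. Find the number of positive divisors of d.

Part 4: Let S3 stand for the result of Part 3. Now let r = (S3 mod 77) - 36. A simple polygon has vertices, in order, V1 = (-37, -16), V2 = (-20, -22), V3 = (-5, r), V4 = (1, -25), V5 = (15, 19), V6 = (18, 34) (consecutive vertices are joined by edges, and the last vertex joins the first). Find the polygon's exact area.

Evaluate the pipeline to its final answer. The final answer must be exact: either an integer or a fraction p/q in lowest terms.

2671/2

Part 1: total draws C(8,2) = 28; favorable C(6,1)*C(2,1) = 12; P = 3/7; answer 3/7
Part 2: S1 = 3/7; threaded value p + q = 10; m = -13; cross terms: (34*-30 - 38*-30)=120, (38*5 - 17*-30)=700, (17*4 - -13*5)=133, (-13*-30 - 34*4)=254; twice the area = |1207| = 1207; area = 1207/2; boundary points = 4 + 7 + 1 + 1 = 13; strictly interior points = area - boundary/2 + 1 = 598; answer 598
Part 3: S2 = 598; d = 9332; 9332 = 2^2 * 2333; number of divisors = (2+1) * (1+1) = 6; answer 6
Part 4: S3 = 6; r = -30; cross terms: (-37*-22 - -20*-16)=494, (-20*-30 - -5*-22)=490, (-5*-25 - 1*-30)=155, (1*19 - 15*-25)=394, (15*34 - 18*19)=168, (18*-16 - -37*34)=970; twice the area = |2671| = 2671; area = 2671/2; answer 2671/2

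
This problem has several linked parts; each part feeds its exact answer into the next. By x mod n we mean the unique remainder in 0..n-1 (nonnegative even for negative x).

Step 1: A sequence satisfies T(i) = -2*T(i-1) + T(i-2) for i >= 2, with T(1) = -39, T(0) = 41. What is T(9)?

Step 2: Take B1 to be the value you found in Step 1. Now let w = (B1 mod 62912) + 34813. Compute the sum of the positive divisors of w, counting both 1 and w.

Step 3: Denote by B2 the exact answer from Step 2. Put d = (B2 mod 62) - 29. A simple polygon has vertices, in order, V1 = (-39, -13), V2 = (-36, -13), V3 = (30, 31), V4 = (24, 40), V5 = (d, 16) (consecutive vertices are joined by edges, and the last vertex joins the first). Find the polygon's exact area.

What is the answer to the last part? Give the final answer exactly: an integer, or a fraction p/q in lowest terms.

945

Step 1: T(2) = -2*(-39) + 1*(41) = 119; iterating: T(2)=119, T(3)=-277, T(4)=673, T(5)=-1623, T(6)=3919, T(7)=-9461, T(8)=22841, T(9)=-55143; answer -55143
Step 2: B1 = -55143; w = 42582; 42582 = 2 * 3 * 47 * 151; sigma = (1 + 2) * (1 + 3) * (1 + 47) * (1 + 151) = 3 * 4 * 48 * 152 = 87552; answer 87552
Step 3: B2 = 87552; d = -21; cross terms: (-39*-13 - -36*-13)=39, (-36*31 - 30*-13)=-726, (30*40 - 24*31)=456, (24*16 - -21*40)=1224, (-21*-13 - -39*16)=897; twice the area = |1890| = 1890; area = 945; answer 945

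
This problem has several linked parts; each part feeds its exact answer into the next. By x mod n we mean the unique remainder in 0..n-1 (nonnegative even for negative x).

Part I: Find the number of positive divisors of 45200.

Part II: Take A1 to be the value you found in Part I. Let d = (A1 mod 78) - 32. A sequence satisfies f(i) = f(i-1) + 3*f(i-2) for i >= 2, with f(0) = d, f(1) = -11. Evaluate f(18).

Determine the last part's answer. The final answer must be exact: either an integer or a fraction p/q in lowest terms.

Part I: 45200 = 2^4 * 5^2 * 113; number of divisors = (4+1) * (2+1) * (1+1) = 30; answer 30
Part II: A1 = 30; d = -2; f(2) = 1*(-11) + 3*(-2) = -17; iterating: f(2)=-17, f(3)=-50, f(4)=-101, f(5)=-251, f(6)=-554, f(7)=-1307, f(8)=-2969, f(9)=-6890, f(10)=-15797, f(11)=-36467, f(12)=-83858, f(13)=-193259, f(14)=-444833, f(15)=-1024610, f(16)=-2359109, f(17)=-5432939, f(18)=-12510266; answer -12510266

-12510266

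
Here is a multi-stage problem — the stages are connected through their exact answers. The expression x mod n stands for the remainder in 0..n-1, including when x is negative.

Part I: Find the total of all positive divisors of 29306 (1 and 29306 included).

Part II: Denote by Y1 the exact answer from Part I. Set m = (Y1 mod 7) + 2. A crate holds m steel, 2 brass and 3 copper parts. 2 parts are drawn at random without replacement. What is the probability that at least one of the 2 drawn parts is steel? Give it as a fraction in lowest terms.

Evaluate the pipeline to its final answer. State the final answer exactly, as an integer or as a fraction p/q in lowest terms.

Part I: 29306 = 2 * 14653; sigma = (1 + 2) * (1 + 14653) = 3 * 14654 = 43962; answer 43962
Part II: Y1 = 43962; m = 4; total draws C(9,2) = 36; complement C(5,2) = 10; favorable 36 - 10 = 26; P = 13/18; answer 13/18

13/18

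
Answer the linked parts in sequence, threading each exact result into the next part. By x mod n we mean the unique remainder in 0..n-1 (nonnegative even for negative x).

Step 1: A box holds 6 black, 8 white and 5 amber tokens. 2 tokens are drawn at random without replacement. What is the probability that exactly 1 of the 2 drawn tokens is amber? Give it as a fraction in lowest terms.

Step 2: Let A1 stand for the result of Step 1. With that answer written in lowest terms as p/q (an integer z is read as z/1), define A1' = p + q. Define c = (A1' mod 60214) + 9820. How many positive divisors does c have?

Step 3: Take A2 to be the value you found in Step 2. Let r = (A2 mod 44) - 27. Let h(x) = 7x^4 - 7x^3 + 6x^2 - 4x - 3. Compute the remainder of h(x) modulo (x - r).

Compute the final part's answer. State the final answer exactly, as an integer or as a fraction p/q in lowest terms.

2847597

Step 1: total draws C(19,2) = 171; favorable C(5,1)*C(14,1) = 70; P = 70/171; answer 70/171
Step 2: A1 = 70/171; threaded value p + q = 241; c = 10061; 10061 is prime, so its only divisors are 1 and 10061; count = 2; answer 2
Step 3: A2 = 2; r = -25; remainder = value at the root: 7*(-25)^4 - 7*(-25)^3 + 6*(-25)^2 - 4*(-25)^1 - 3 = (2734375) + (109375) + (3750) + (100) + (-3) = 2847597; answer 2847597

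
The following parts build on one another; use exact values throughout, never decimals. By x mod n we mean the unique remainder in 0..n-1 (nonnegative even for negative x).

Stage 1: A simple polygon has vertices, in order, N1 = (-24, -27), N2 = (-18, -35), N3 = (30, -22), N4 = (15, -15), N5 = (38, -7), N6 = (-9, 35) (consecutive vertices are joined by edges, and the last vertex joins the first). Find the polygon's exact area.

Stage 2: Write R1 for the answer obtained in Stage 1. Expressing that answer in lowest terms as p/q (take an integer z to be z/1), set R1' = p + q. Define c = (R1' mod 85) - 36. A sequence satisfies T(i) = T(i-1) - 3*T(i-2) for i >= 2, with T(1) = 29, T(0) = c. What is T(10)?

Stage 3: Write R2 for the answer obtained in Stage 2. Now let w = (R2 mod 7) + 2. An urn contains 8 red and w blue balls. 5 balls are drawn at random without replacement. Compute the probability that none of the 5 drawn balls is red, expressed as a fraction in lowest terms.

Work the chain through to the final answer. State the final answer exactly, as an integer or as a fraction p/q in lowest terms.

1/143

Stage 1: cross terms: (-24*-35 - -18*-27)=354, (-18*-22 - 30*-35)=1446, (30*-15 - 15*-22)=-120, (15*-7 - 38*-15)=465, (38*35 - -9*-7)=1267, (-9*-27 - -24*35)=1083; twice the area = |4495| = 4495; area = 4495/2; answer 4495/2
Stage 2: R1 = 4495/2; threaded value p + q = 4497; c = 41; T(2) = 1*(29) - 3*(41) = -94; iterating: T(2)=-94, T(3)=-181, T(4)=101, T(5)=644, T(6)=341, T(7)=-1591, T(8)=-2614, T(9)=2159, T(10)=10001; answer 10001
Stage 3: R2 = 10001; w = 7; total draws C(15,5) = 3003; favorable C(7,5) = 21; P = 1/143; answer 1/143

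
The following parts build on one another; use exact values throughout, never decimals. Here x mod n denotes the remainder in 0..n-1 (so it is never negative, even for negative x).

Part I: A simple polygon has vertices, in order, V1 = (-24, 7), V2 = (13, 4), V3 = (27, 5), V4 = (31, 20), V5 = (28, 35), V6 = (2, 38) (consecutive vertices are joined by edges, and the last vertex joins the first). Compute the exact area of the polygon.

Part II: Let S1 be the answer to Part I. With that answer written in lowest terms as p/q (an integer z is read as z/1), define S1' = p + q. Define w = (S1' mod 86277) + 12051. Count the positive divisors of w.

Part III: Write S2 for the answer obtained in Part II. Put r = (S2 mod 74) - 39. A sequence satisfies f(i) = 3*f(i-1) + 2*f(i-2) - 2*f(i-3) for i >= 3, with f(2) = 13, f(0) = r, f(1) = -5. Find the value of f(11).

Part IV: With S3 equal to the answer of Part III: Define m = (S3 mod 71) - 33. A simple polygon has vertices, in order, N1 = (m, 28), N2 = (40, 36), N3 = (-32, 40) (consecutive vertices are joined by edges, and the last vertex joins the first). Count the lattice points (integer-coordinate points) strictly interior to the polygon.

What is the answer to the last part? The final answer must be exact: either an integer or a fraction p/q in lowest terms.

360

Part I: cross terms: (-24*4 - 13*7)=-187, (13*5 - 27*4)=-43, (27*20 - 31*5)=385, (31*35 - 28*20)=525, (28*38 - 2*35)=994, (2*7 - -24*38)=926; twice the area = |2600| = 2600; area = 1300; answer 1300
Part II: S1 = 1300; threaded value p + q = 1301; w = 13352; 13352 = 2^3 * 1669; number of divisors = (3+1) * (1+1) = 8; answer 8
Part III: S2 = 8; r = -31; f(3) = 3*(13) + 2*(-5) - 2*(-31) = 91; iterating: f(3)=91, f(4)=309, f(5)=1083, f(6)=3685, f(7)=12603, f(8)=43013, f(9)=146875, f(10)=501445, f(11)=1712059; answer 1712059
Part IV: S3 = 1712059; m = 3; cross terms: (3*36 - 40*28)=-1012, (40*40 - -32*36)=2752, (-32*28 - 3*40)=-1016; twice the area = |724| = 724; area = 362; boundary points = 1 + 4 + 1 = 6; strictly interior points = area - boundary/2 + 1 = 360; answer 360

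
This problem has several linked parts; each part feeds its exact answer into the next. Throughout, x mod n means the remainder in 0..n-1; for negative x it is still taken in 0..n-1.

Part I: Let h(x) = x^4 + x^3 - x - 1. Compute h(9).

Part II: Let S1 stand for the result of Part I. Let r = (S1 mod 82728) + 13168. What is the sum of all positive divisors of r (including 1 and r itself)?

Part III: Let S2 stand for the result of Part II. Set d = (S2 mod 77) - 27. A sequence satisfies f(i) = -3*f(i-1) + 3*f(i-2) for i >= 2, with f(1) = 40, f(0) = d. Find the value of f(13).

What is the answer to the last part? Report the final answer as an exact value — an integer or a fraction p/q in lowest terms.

Part I: 1*(9)^4 + 1*(9)^3 - 1*(9)^1 - 1 = (6561) + (729) + (-9) + (-1) = 7280; answer 7280
Part II: S1 = 7280; r = 20448; 20448 = 2^5 * 3^2 * 71; sigma = (1 + 2 + 4 + 8 + 16 + 32) * (1 + 3 + 9) * (1 + 71) = 63 * 13 * 72 = 58968; answer 58968
Part III: S2 = 58968; d = 36; f(2) = -3*(40) + 3*(36) = -12; iterating: f(2)=-12, f(3)=156, f(4)=-504, f(5)=1980, f(6)=-7452, f(7)=28296, f(8)=-107244, f(9)=406620, f(10)=-1541592, f(11)=5844636, f(12)=-22158684, f(13)=84009960; answer 84009960

84009960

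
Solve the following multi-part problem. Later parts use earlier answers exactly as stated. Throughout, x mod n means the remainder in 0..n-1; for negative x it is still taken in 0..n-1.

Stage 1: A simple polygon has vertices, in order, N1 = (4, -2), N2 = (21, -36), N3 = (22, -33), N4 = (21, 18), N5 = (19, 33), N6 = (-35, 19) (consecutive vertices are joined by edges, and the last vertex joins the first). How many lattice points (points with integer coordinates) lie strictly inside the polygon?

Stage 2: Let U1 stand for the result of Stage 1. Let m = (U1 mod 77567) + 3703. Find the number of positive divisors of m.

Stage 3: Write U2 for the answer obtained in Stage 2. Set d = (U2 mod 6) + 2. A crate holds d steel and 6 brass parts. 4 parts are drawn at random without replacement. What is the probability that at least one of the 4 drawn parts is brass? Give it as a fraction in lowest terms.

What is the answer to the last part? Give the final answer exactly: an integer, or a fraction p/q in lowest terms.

32/33

Stage 1: cross terms: (4*-36 - 21*-2)=-102, (21*-33 - 22*-36)=99, (22*18 - 21*-33)=1089, (21*33 - 19*18)=351, (19*19 - -35*33)=1516, (-35*-2 - 4*19)=-6; twice the area = |2947| = 2947; area = 2947/2; boundary points = 17 + 1 + 1 + 1 + 2 + 3 = 25; strictly interior points = area - boundary/2 + 1 = 1462; answer 1462
Stage 2: U1 = 1462; m = 5165; 5165 = 5 * 1033; number of divisors = (1+1) * (1+1) = 4; answer 4
Stage 3: U2 = 4; d = 6; total draws C(12,4) = 495; complement C(6,4) = 15; favorable 495 - 15 = 480; P = 32/33; answer 32/33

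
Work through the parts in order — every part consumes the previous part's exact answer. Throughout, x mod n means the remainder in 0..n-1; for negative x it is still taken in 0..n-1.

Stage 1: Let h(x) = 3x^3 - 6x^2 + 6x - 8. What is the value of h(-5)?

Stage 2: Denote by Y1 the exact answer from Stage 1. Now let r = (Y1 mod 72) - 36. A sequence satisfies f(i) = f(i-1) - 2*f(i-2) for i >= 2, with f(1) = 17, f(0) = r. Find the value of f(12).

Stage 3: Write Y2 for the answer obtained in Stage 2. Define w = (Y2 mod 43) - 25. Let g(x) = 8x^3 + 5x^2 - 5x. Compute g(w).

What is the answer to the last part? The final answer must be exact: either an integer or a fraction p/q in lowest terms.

Stage 1: 3*(-5)^3 - 6*(-5)^2 + 6*(-5)^1 - 8 = (-375) + (-150) + (-30) + (-8) = -563; answer -563
Stage 2: Y1 = -563; r = -23; f(2) = 1*(17) - 2*(-23) = 63; iterating: f(2)=63, f(3)=29, f(4)=-97, f(5)=-155, f(6)=39, f(7)=349, f(8)=271, f(9)=-427, f(10)=-969, f(11)=-115, f(12)=1823; answer 1823
Stage 3: Y2 = 1823; w = -8; 8*(-8)^3 + 5*(-8)^2 - 5*(-8)^1 = (-4096) + (320) + (40) = -3736; answer -3736

-3736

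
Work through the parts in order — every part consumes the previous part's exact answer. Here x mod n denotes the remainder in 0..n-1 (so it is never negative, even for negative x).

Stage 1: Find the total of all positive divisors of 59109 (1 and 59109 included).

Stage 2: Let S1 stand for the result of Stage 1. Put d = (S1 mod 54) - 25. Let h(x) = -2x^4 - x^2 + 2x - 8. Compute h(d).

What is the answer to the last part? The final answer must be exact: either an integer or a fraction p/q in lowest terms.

Stage 1: 59109 = 3 * 17 * 19 * 61; sigma = (1 + 3) * (1 + 17) * (1 + 19) * (1 + 61) = 4 * 18 * 20 * 62 = 89280; answer 89280
Stage 2: S1 = 89280; d = -7; -2*(-7)^4 - 1*(-7)^2 + 2*(-7)^1 - 8 = (-4802) + (-49) + (-14) + (-8) = -4873; answer -4873

-4873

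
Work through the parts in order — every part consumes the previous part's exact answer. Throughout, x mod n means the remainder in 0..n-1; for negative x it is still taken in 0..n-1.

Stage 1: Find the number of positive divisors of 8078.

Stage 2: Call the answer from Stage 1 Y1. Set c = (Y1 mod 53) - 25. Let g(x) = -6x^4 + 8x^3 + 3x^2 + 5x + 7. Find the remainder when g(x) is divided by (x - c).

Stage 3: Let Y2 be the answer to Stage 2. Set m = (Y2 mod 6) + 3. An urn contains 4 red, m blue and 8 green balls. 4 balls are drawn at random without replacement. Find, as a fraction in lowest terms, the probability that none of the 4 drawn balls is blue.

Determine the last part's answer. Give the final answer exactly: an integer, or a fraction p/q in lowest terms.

33/323

Stage 1: 8078 = 2 * 7 * 577; number of divisors = (1+1) * (1+1) * (1+1) = 8; answer 8
Stage 2: Y1 = 8; c = -17; remainder = value at the root: -6*(-17)^4 + 8*(-17)^3 + 3*(-17)^2 + 5*(-17)^1 + 7 = (-501126) + (-39304) + (867) + (-85) + (7) = -539641; answer -539641
Stage 3: Y2 = -539641; m = 8; total draws C(20,4) = 4845; favorable C(12,4) = 495; P = 33/323; answer 33/323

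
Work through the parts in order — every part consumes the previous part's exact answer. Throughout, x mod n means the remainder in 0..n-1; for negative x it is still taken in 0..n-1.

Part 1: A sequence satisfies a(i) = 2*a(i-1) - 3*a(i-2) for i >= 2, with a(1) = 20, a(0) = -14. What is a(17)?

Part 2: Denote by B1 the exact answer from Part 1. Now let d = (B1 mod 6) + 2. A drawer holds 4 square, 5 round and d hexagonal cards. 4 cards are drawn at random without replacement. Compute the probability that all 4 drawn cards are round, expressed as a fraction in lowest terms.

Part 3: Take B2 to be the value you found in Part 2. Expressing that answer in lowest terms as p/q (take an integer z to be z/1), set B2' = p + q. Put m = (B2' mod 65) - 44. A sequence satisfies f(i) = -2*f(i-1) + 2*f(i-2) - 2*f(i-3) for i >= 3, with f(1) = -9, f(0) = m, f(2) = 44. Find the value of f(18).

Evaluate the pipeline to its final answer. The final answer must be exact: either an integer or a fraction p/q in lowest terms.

633877760

Part 1: a(2) = 2*(20) - 3*(-14) = 82; iterating: a(2)=82, a(3)=104, a(4)=-38, a(5)=-388, a(6)=-662, a(7)=-160, a(8)=1666, a(9)=3812, a(10)=2626, a(11)=-6184, a(12)=-20246, a(13)=-21940, a(14)=16858, a(15)=99536, a(16)=148498, a(17)=-1612; answer -1612
Part 2: B1 = -1612; d = 4; total draws C(13,4) = 715; favorable C(5,4) = 5; P = 1/143; answer 1/143
Part 3: B2 = 1/143; threaded value p + q = 144; m = -30; f(3) = -2*(44) + 2*(-9) - 2*(-30) = -46; iterating: f(3)=-46, f(4)=198, f(5)=-576, f(6)=1640, f(7)=-4828, f(8)=14088, f(9)=-41112, f(10)=120056, f(11)=-350512, f(12)=1023360, f(13)=-2987856, f(14)=8723456, f(15)=-25469344, f(16)=74361312, f(17)=-217108224, f(18)=633877760; answer 633877760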